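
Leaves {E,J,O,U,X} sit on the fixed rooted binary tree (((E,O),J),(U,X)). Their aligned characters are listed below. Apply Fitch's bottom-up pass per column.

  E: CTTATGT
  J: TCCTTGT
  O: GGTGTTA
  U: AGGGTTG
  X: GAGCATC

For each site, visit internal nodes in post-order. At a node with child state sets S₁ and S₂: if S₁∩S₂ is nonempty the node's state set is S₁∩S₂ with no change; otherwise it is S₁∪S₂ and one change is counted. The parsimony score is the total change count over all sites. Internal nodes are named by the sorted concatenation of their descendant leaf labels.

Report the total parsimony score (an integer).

17

EO@0: {C} ∪ {G} = {C,G} (union, +1)
EJO@0: {C,G} ∪ {T} = {C,G,T} (union, +1)
UX@0: {A} ∪ {G} = {A,G} (union, +1)
EJOUX@0: {C,G,T} ∩ {A,G} = {G} (intersection, +0)
EO@1: {T} ∪ {G} = {G,T} (union, +1)
EJO@1: {G,T} ∪ {C} = {C,G,T} (union, +1)
UX@1: {G} ∪ {A} = {A,G} (union, +1)
EJOUX@1: {C,G,T} ∩ {A,G} = {G} (intersection, +0)
EO@2: {T} ∩ {T} = {T} (intersection, +0)
EJO@2: {T} ∪ {C} = {C,T} (union, +1)
UX@2: {G} ∩ {G} = {G} (intersection, +0)
EJOUX@2: {C,T} ∪ {G} = {C,G,T} (union, +1)
EO@3: {A} ∪ {G} = {A,G} (union, +1)
EJO@3: {A,G} ∪ {T} = {A,G,T} (union, +1)
UX@3: {G} ∪ {C} = {C,G} (union, +1)
EJOUX@3: {A,G,T} ∩ {C,G} = {G} (intersection, +0)
EO@4: {T} ∩ {T} = {T} (intersection, +0)
EJO@4: {T} ∩ {T} = {T} (intersection, +0)
UX@4: {T} ∪ {A} = {A,T} (union, +1)
EJOUX@4: {T} ∩ {A,T} = {T} (intersection, +0)
EO@5: {G} ∪ {T} = {G,T} (union, +1)
EJO@5: {G,T} ∩ {G} = {G} (intersection, +0)
UX@5: {T} ∩ {T} = {T} (intersection, +0)
EJOUX@5: {G} ∪ {T} = {G,T} (union, +1)
EO@6: {T} ∪ {A} = {A,T} (union, +1)
EJO@6: {A,T} ∩ {T} = {T} (intersection, +0)
UX@6: {G} ∪ {C} = {C,G} (union, +1)
EJOUX@6: {T} ∪ {C,G} = {C,G,T} (union, +1)
per-site changes: [3, 3, 2, 3, 1, 2, 3]; total = 17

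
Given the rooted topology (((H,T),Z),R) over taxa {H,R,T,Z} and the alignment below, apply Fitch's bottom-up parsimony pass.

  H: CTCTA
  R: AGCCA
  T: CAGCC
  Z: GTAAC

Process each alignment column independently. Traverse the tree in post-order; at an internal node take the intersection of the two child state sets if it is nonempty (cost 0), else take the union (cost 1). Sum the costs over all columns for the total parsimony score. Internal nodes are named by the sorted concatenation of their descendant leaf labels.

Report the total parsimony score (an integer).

site 0, node HT: H={C} ∩ T={C} → {C} (+0)
site 0, node HTZ: HT={C} ∪ Z={G} → {C,G} (+1)
site 0, node HRTZ: HTZ={C,G} ∪ R={A} → {A,C,G} (+1)
site 1, node HT: H={T} ∪ T={A} → {A,T} (+1)
site 1, node HTZ: HT={A,T} ∩ Z={T} → {T} (+0)
site 1, node HRTZ: HTZ={T} ∪ R={G} → {G,T} (+1)
site 2, node HT: H={C} ∪ T={G} → {C,G} (+1)
site 2, node HTZ: HT={C,G} ∪ Z={A} → {A,C,G} (+1)
site 2, node HRTZ: HTZ={A,C,G} ∩ R={C} → {C} (+0)
site 3, node HT: H={T} ∪ T={C} → {C,T} (+1)
site 3, node HTZ: HT={C,T} ∪ Z={A} → {A,C,T} (+1)
site 3, node HRTZ: HTZ={A,C,T} ∩ R={C} → {C} (+0)
site 4, node HT: H={A} ∪ T={C} → {A,C} (+1)
site 4, node HTZ: HT={A,C} ∩ Z={C} → {C} (+0)
site 4, node HRTZ: HTZ={C} ∪ R={A} → {A,C} (+1)
per-site changes: [2, 2, 2, 2, 2]; total = 10

10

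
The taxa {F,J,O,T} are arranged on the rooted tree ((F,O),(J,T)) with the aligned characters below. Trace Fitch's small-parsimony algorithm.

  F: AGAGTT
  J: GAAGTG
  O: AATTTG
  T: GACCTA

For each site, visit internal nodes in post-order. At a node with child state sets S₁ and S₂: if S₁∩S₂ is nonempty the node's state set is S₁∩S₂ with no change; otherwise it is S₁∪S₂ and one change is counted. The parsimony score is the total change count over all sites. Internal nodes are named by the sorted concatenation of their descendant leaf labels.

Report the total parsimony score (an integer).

8

FO@0: {A} ∩ {A} = {A} (intersection, +0)
JT@0: {G} ∩ {G} = {G} (intersection, +0)
FJOT@0: {A} ∪ {G} = {A,G} (union, +1)
FO@1: {G} ∪ {A} = {A,G} (union, +1)
JT@1: {A} ∩ {A} = {A} (intersection, +0)
FJOT@1: {A,G} ∩ {A} = {A} (intersection, +0)
FO@2: {A} ∪ {T} = {A,T} (union, +1)
JT@2: {A} ∪ {C} = {A,C} (union, +1)
FJOT@2: {A,T} ∩ {A,C} = {A} (intersection, +0)
FO@3: {G} ∪ {T} = {G,T} (union, +1)
JT@3: {G} ∪ {C} = {C,G} (union, +1)
FJOT@3: {G,T} ∩ {C,G} = {G} (intersection, +0)
FO@4: {T} ∩ {T} = {T} (intersection, +0)
JT@4: {T} ∩ {T} = {T} (intersection, +0)
FJOT@4: {T} ∩ {T} = {T} (intersection, +0)
FO@5: {T} ∪ {G} = {G,T} (union, +1)
JT@5: {G} ∪ {A} = {A,G} (union, +1)
FJOT@5: {G,T} ∩ {A,G} = {G} (intersection, +0)
per-site changes: [1, 1, 2, 2, 0, 2]; total = 8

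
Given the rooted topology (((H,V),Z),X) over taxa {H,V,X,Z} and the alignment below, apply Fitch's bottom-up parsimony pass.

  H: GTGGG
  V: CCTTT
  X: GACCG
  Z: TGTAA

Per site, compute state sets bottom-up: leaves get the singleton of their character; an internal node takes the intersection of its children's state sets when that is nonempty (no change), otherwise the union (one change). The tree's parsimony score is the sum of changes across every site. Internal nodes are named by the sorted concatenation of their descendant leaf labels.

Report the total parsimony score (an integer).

12

[col 0] HV: children H:{G}, V:{C} ∪→ {C,G}; cost 1
[col 0] HVZ: children HV:{C,G}, Z:{T} ∪→ {C,G,T}; cost 1
[col 0] HVXZ: children HVZ:{C,G,T}, X:{G} ∩→ {G}; cost 0
[col 1] HV: children H:{T}, V:{C} ∪→ {C,T}; cost 1
[col 1] HVZ: children HV:{C,T}, Z:{G} ∪→ {C,G,T}; cost 1
[col 1] HVXZ: children HVZ:{C,G,T}, X:{A} ∪→ {A,C,G,T}; cost 1
[col 2] HV: children H:{G}, V:{T} ∪→ {G,T}; cost 1
[col 2] HVZ: children HV:{G,T}, Z:{T} ∩→ {T}; cost 0
[col 2] HVXZ: children HVZ:{T}, X:{C} ∪→ {C,T}; cost 1
[col 3] HV: children H:{G}, V:{T} ∪→ {G,T}; cost 1
[col 3] HVZ: children HV:{G,T}, Z:{A} ∪→ {A,G,T}; cost 1
[col 3] HVXZ: children HVZ:{A,G,T}, X:{C} ∪→ {A,C,G,T}; cost 1
[col 4] HV: children H:{G}, V:{T} ∪→ {G,T}; cost 1
[col 4] HVZ: children HV:{G,T}, Z:{A} ∪→ {A,G,T}; cost 1
[col 4] HVXZ: children HVZ:{A,G,T}, X:{G} ∩→ {G}; cost 0
per-site changes: [2, 3, 2, 3, 2]; total = 12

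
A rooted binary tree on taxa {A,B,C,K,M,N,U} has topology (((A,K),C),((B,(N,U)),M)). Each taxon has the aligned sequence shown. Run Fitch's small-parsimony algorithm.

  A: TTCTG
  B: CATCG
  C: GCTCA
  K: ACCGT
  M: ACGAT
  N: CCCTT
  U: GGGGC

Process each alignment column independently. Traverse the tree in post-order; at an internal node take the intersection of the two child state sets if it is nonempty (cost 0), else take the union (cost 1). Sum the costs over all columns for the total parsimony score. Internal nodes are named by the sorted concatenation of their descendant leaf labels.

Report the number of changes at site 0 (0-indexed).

4

AK@0: {T} ∪ {A} = {A,T} (union, +1)
ACK@0: {A,T} ∪ {G} = {A,G,T} (union, +1)
NU@0: {C} ∪ {G} = {C,G} (union, +1)
BNU@0: {C} ∩ {C,G} = {C} (intersection, +0)
BMNU@0: {C} ∪ {A} = {A,C} (union, +1)
ABCKMNU@0: {A,G,T} ∩ {A,C} = {A} (intersection, +0)
AK@1: {T} ∪ {C} = {C,T} (union, +1)
ACK@1: {C,T} ∩ {C} = {C} (intersection, +0)
NU@1: {C} ∪ {G} = {C,G} (union, +1)
BNU@1: {A} ∪ {C,G} = {A,C,G} (union, +1)
BMNU@1: {A,C,G} ∩ {C} = {C} (intersection, +0)
ABCKMNU@1: {C} ∩ {C} = {C} (intersection, +0)
AK@2: {C} ∩ {C} = {C} (intersection, +0)
ACK@2: {C} ∪ {T} = {C,T} (union, +1)
NU@2: {C} ∪ {G} = {C,G} (union, +1)
BNU@2: {T} ∪ {C,G} = {C,G,T} (union, +1)
BMNU@2: {C,G,T} ∩ {G} = {G} (intersection, +0)
ABCKMNU@2: {C,T} ∪ {G} = {C,G,T} (union, +1)
AK@3: {T} ∪ {G} = {G,T} (union, +1)
ACK@3: {G,T} ∪ {C} = {C,G,T} (union, +1)
NU@3: {T} ∪ {G} = {G,T} (union, +1)
BNU@3: {C} ∪ {G,T} = {C,G,T} (union, +1)
BMNU@3: {C,G,T} ∪ {A} = {A,C,G,T} (union, +1)
ABCKMNU@3: {C,G,T} ∩ {A,C,G,T} = {C,G,T} (intersection, +0)
AK@4: {G} ∪ {T} = {G,T} (union, +1)
ACK@4: {G,T} ∪ {A} = {A,G,T} (union, +1)
NU@4: {T} ∪ {C} = {C,T} (union, +1)
BNU@4: {G} ∪ {C,T} = {C,G,T} (union, +1)
BMNU@4: {C,G,T} ∩ {T} = {T} (intersection, +0)
ABCKMNU@4: {A,G,T} ∩ {T} = {T} (intersection, +0)
per-site changes: [4, 3, 4, 5, 4]; total = 20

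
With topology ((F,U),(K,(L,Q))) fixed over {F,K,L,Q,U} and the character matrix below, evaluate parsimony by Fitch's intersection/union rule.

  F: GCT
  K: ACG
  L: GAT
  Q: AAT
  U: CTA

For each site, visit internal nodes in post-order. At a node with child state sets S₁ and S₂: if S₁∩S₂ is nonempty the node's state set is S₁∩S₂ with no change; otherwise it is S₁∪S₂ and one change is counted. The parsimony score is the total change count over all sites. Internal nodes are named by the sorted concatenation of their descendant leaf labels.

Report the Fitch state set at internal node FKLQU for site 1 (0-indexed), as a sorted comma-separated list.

FU@0: {G} ∪ {C} = {C,G} (union, +1)
LQ@0: {G} ∪ {A} = {A,G} (union, +1)
KLQ@0: {A} ∩ {A,G} = {A} (intersection, +0)
FKLQU@0: {C,G} ∪ {A} = {A,C,G} (union, +1)
FU@1: {C} ∪ {T} = {C,T} (union, +1)
LQ@1: {A} ∩ {A} = {A} (intersection, +0)
KLQ@1: {C} ∪ {A} = {A,C} (union, +1)
FKLQU@1: {C,T} ∩ {A,C} = {C} (intersection, +0)
FU@2: {T} ∪ {A} = {A,T} (union, +1)
LQ@2: {T} ∩ {T} = {T} (intersection, +0)
KLQ@2: {G} ∪ {T} = {G,T} (union, +1)
FKLQU@2: {A,T} ∩ {G,T} = {T} (intersection, +0)
per-site changes: [3, 2, 2]; total = 7

C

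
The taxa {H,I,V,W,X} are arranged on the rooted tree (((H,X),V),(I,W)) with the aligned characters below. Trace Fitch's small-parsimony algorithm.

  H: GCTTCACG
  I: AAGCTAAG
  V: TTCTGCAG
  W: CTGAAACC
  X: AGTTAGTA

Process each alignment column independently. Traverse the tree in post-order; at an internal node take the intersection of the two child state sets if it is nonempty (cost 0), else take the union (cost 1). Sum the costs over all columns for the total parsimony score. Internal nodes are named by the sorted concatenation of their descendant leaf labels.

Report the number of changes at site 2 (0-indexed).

2

HX@0: {G} ∪ {A} = {A,G} (union, +1)
HVX@0: {A,G} ∪ {T} = {A,G,T} (union, +1)
IW@0: {A} ∪ {C} = {A,C} (union, +1)
HIVWX@0: {A,G,T} ∩ {A,C} = {A} (intersection, +0)
HX@1: {C} ∪ {G} = {C,G} (union, +1)
HVX@1: {C,G} ∪ {T} = {C,G,T} (union, +1)
IW@1: {A} ∪ {T} = {A,T} (union, +1)
HIVWX@1: {C,G,T} ∩ {A,T} = {T} (intersection, +0)
HX@2: {T} ∩ {T} = {T} (intersection, +0)
HVX@2: {T} ∪ {C} = {C,T} (union, +1)
IW@2: {G} ∩ {G} = {G} (intersection, +0)
HIVWX@2: {C,T} ∪ {G} = {C,G,T} (union, +1)
HX@3: {T} ∩ {T} = {T} (intersection, +0)
HVX@3: {T} ∩ {T} = {T} (intersection, +0)
IW@3: {C} ∪ {A} = {A,C} (union, +1)
HIVWX@3: {T} ∪ {A,C} = {A,C,T} (union, +1)
HX@4: {C} ∪ {A} = {A,C} (union, +1)
HVX@4: {A,C} ∪ {G} = {A,C,G} (union, +1)
IW@4: {T} ∪ {A} = {A,T} (union, +1)
HIVWX@4: {A,C,G} ∩ {A,T} = {A} (intersection, +0)
HX@5: {A} ∪ {G} = {A,G} (union, +1)
HVX@5: {A,G} ∪ {C} = {A,C,G} (union, +1)
IW@5: {A} ∩ {A} = {A} (intersection, +0)
HIVWX@5: {A,C,G} ∩ {A} = {A} (intersection, +0)
HX@6: {C} ∪ {T} = {C,T} (union, +1)
HVX@6: {C,T} ∪ {A} = {A,C,T} (union, +1)
IW@6: {A} ∪ {C} = {A,C} (union, +1)
HIVWX@6: {A,C,T} ∩ {A,C} = {A,C} (intersection, +0)
HX@7: {G} ∪ {A} = {A,G} (union, +1)
HVX@7: {A,G} ∩ {G} = {G} (intersection, +0)
IW@7: {G} ∪ {C} = {C,G} (union, +1)
HIVWX@7: {G} ∩ {C,G} = {G} (intersection, +0)
per-site changes: [3, 3, 2, 2, 3, 2, 3, 2]; total = 20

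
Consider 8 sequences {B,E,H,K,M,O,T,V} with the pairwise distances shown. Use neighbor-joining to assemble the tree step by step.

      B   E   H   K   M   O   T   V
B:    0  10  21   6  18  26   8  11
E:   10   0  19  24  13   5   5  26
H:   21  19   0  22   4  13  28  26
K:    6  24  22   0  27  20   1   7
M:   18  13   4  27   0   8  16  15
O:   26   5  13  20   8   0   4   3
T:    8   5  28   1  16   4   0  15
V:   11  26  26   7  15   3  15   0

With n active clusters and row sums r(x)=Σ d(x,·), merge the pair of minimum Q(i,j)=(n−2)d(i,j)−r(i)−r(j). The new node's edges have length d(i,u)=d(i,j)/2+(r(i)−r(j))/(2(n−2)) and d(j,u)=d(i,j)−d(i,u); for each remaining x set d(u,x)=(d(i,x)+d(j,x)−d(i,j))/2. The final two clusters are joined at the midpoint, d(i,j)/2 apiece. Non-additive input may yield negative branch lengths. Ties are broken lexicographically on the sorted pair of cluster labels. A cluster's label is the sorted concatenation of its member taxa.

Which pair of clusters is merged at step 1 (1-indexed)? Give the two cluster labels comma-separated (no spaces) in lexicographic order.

H,M

iteration 1: select H,M (d=4, Q=-210); attach at lengths (14/3, -2/3); label the merged cluster HM
  updated: d(B,HM)=35/2, d(E,HM)=14, d(HM,K)=45/2, d(HM,O)=17/2, d(HM,T)=20, d(HM,V)=37/2
iteration 2: select O,V (d=3, Q=-132); attach at lengths (1/10, 29/10); label the merged cluster OV
  updated: d(B,OV)=17, d(E,OV)=14, d(HM,OV)=12, d(K,OV)=12, d(OV,T)=8
iteration 3: select K,T (d=1, Q=-207/2); attach at lengths (55/16, -39/16); label the merged cluster KT
  updated: d(B,KT)=13/2, d(E,KT)=14, d(HM,KT)=83/4, d(KT,OV)=19/2
iteration 4: select B,KT (d=13/2, Q=-329/4); attach at lengths (79/24, 77/24); label the merged cluster BKT
  updated: d(BKT,E)=35/4, d(BKT,HM)=127/8, d(BKT,OV)=10
iteration 5: select BKT,E (d=35/4, Q=-431/8); attach at lengths (123/32, 157/32); label the merged cluster BEKT
  updated: d(BEKT,HM)=169/16, d(BEKT,OV)=61/8
iteration 6: select BEKT,HM (d=169/16, Q=-483/16); attach at lengths (99/32, 239/32); label the merged cluster BEHKMT
  updated: d(BEHKMT,OV)=145/32
iteration 7: select BEHKMT,OV (d=145/32); attach at lengths (145/64, 145/64); label the merged cluster BEHKMOTV
final tree: ((((B:79/24,(K:55/16,T:-39/16):77/24):123/32,E:157/32):99/32,(H:14/3,M:-2/3):239/32):145/64,(O:1/10,V:29/10):145/64)
total length: 1227/32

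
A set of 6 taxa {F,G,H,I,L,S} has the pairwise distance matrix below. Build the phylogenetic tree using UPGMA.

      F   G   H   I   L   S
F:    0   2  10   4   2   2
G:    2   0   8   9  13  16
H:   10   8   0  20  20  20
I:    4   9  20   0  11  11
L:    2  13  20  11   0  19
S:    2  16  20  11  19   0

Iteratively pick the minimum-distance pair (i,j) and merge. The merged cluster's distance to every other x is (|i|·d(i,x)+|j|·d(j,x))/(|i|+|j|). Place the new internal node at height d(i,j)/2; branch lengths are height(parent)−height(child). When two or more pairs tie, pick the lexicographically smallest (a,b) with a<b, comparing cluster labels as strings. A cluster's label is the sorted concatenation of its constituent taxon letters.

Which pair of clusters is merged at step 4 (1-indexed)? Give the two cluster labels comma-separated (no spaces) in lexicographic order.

iteration 1: select F,G (d=2); attach at lengths (1, 1); label the merged cluster FG
  updated: d(FG,H)=9, d(FG,I)=13/2, d(FG,L)=15/2, d(FG,S)=9
iteration 2: select FG,I (d=13/2); attach at lengths (9/4, 13/4); label the merged cluster FGI
  updated: d(FGI,H)=38/3, d(FGI,L)=26/3, d(FGI,S)=29/3
iteration 3: select FGI,L (d=26/3); attach at lengths (13/12, 13/3); label the merged cluster FGIL
  updated: d(FGIL,H)=29/2, d(FGIL,S)=12
iteration 4: select FGIL,S (d=12); attach at lengths (5/3, 6); label the merged cluster FGILS
  updated: d(FGILS,H)=78/5
iteration 5: select FGILS,H (d=78/5); attach at lengths (9/5, 39/5); label the merged cluster FGHILS
final tree: (((((F:1,G:1):9/4,I:13/4):13/12,L:13/3):5/3,S:6):9/5,H:39/5)
total length: 1811/60

FGIL,S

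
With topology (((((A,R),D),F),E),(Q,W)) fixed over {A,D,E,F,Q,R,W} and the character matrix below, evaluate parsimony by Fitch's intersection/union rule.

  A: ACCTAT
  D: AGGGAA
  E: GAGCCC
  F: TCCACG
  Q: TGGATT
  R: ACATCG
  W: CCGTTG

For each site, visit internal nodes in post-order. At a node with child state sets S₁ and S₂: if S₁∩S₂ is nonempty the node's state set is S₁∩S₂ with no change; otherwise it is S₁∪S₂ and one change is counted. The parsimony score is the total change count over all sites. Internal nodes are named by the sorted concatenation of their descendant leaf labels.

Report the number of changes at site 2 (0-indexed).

[col 0] AR: children A:{A}, R:{A} ∩→ {A}; cost 0
[col 0] ADR: children AR:{A}, D:{A} ∩→ {A}; cost 0
[col 0] ADFR: children ADR:{A}, F:{T} ∪→ {A,T}; cost 1
[col 0] ADEFR: children ADFR:{A,T}, E:{G} ∪→ {A,G,T}; cost 1
[col 0] QW: children Q:{T}, W:{C} ∪→ {C,T}; cost 1
[col 0] ADEFQRW: children ADEFR:{A,G,T}, QW:{C,T} ∩→ {T}; cost 0
[col 1] AR: children A:{C}, R:{C} ∩→ {C}; cost 0
[col 1] ADR: children AR:{C}, D:{G} ∪→ {C,G}; cost 1
[col 1] ADFR: children ADR:{C,G}, F:{C} ∩→ {C}; cost 0
[col 1] ADEFR: children ADFR:{C}, E:{A} ∪→ {A,C}; cost 1
[col 1] QW: children Q:{G}, W:{C} ∪→ {C,G}; cost 1
[col 1] ADEFQRW: children ADEFR:{A,C}, QW:{C,G} ∩→ {C}; cost 0
[col 2] AR: children A:{C}, R:{A} ∪→ {A,C}; cost 1
[col 2] ADR: children AR:{A,C}, D:{G} ∪→ {A,C,G}; cost 1
[col 2] ADFR: children ADR:{A,C,G}, F:{C} ∩→ {C}; cost 0
[col 2] ADEFR: children ADFR:{C}, E:{G} ∪→ {C,G}; cost 1
[col 2] QW: children Q:{G}, W:{G} ∩→ {G}; cost 0
[col 2] ADEFQRW: children ADEFR:{C,G}, QW:{G} ∩→ {G}; cost 0
[col 3] AR: children A:{T}, R:{T} ∩→ {T}; cost 0
[col 3] ADR: children AR:{T}, D:{G} ∪→ {G,T}; cost 1
[col 3] ADFR: children ADR:{G,T}, F:{A} ∪→ {A,G,T}; cost 1
[col 3] ADEFR: children ADFR:{A,G,T}, E:{C} ∪→ {A,C,G,T}; cost 1
[col 3] QW: children Q:{A}, W:{T} ∪→ {A,T}; cost 1
[col 3] ADEFQRW: children ADEFR:{A,C,G,T}, QW:{A,T} ∩→ {A,T}; cost 0
[col 4] AR: children A:{A}, R:{C} ∪→ {A,C}; cost 1
[col 4] ADR: children AR:{A,C}, D:{A} ∩→ {A}; cost 0
[col 4] ADFR: children ADR:{A}, F:{C} ∪→ {A,C}; cost 1
[col 4] ADEFR: children ADFR:{A,C}, E:{C} ∩→ {C}; cost 0
[col 4] QW: children Q:{T}, W:{T} ∩→ {T}; cost 0
[col 4] ADEFQRW: children ADEFR:{C}, QW:{T} ∪→ {C,T}; cost 1
[col 5] AR: children A:{T}, R:{G} ∪→ {G,T}; cost 1
[col 5] ADR: children AR:{G,T}, D:{A} ∪→ {A,G,T}; cost 1
[col 5] ADFR: children ADR:{A,G,T}, F:{G} ∩→ {G}; cost 0
[col 5] ADEFR: children ADFR:{G}, E:{C} ∪→ {C,G}; cost 1
[col 5] QW: children Q:{T}, W:{G} ∪→ {G,T}; cost 1
[col 5] ADEFQRW: children ADEFR:{C,G}, QW:{G,T} ∩→ {G}; cost 0
per-site changes: [3, 3, 3, 4, 3, 4]; total = 20

3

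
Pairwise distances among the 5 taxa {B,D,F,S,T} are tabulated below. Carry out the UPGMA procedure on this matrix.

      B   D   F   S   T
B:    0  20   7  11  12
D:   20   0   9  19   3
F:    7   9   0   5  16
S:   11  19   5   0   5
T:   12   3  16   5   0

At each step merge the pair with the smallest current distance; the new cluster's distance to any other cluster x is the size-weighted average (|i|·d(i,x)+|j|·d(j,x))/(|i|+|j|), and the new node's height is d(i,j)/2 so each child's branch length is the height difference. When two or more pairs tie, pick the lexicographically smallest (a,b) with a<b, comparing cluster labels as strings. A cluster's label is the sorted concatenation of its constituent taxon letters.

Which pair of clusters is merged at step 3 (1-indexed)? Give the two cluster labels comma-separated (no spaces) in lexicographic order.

B,FS

1. join D+T (d=3) ⇒ DT; edges |D|=3/2, |T|=3/2
  updated: d(B,DT)=16, d(DT,F)=25/2, d(DT,S)=12
2. join F+S (d=5) ⇒ FS; edges |F|=5/2, |S|=5/2
  updated: d(B,FS)=9, d(DT,FS)=49/4
3. join B+FS (d=9) ⇒ BFS; edges |B|=9/2, |FS|=2
  updated: d(BFS,DT)=27/2
4. join BFS+DT (d=27/2) ⇒ BDFST; edges |BFS|=9/4, |DT|=21/4
final tree: ((B:9/2,(F:5/2,S:5/2):2):9/4,(D:3/2,T:3/2):21/4)
total length: 22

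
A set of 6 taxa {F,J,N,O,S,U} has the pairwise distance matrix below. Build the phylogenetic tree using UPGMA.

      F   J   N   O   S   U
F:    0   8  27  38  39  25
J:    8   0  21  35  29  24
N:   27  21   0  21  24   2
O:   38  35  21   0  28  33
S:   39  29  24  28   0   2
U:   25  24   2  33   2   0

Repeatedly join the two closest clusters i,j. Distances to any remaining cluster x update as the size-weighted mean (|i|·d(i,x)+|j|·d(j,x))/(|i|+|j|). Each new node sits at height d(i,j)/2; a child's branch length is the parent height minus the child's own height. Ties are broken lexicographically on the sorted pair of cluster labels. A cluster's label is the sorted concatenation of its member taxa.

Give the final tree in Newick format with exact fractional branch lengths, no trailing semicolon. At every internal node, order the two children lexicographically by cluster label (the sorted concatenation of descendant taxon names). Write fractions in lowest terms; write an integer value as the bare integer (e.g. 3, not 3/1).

((F:4,J:4):87/8,(((N:1,U:1):11/2,S:13/2):43/6,O:41/3):29/24)

1. join N+U (d=2) ⇒ NU; edges |N|=1, |U|=1
  updated: d(F,NU)=26, d(J,NU)=45/2, d(NU,O)=27, d(NU,S)=13
2. join F+J (d=8) ⇒ FJ; edges |F|=4, |J|=4
  updated: d(FJ,NU)=97/4, d(FJ,O)=73/2, d(FJ,S)=34
3. join NU+S (d=13) ⇒ NSU; edges |NU|=11/2, |S|=13/2
  updated: d(FJ,NSU)=55/2, d(NSU,O)=82/3
4. join NSU+O (d=82/3) ⇒ NOSU; edges |NSU|=43/6, |O|=41/3
  updated: d(FJ,NOSU)=119/4
5. join FJ+NOSU (d=119/4) ⇒ FJNOSU; edges |FJ|=87/8, |NOSU|=29/24
final tree: ((F:4,J:4):87/8,(((N:1,U:1):11/2,S:13/2):43/6,O:41/3):29/24)
total length: 659/12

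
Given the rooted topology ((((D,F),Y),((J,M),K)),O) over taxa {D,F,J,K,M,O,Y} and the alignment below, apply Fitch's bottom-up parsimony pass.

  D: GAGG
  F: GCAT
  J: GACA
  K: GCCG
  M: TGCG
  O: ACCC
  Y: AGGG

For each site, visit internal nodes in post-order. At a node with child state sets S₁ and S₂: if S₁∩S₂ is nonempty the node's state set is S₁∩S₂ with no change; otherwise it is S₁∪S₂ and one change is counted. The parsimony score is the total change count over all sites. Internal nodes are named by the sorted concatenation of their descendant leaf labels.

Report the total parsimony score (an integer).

[col 0] DF: children D:{G}, F:{G} ∩→ {G}; cost 0
[col 0] DFY: children DF:{G}, Y:{A} ∪→ {A,G}; cost 1
[col 0] JM: children J:{G}, M:{T} ∪→ {G,T}; cost 1
[col 0] JKM: children JM:{G,T}, K:{G} ∩→ {G}; cost 0
[col 0] DFJKMY: children DFY:{A,G}, JKM:{G} ∩→ {G}; cost 0
[col 0] DFJKMOY: children DFJKMY:{G}, O:{A} ∪→ {A,G}; cost 1
[col 1] DF: children D:{A}, F:{C} ∪→ {A,C}; cost 1
[col 1] DFY: children DF:{A,C}, Y:{G} ∪→ {A,C,G}; cost 1
[col 1] JM: children J:{A}, M:{G} ∪→ {A,G}; cost 1
[col 1] JKM: children JM:{A,G}, K:{C} ∪→ {A,C,G}; cost 1
[col 1] DFJKMY: children DFY:{A,C,G}, JKM:{A,C,G} ∩→ {A,C,G}; cost 0
[col 1] DFJKMOY: children DFJKMY:{A,C,G}, O:{C} ∩→ {C}; cost 0
[col 2] DF: children D:{G}, F:{A} ∪→ {A,G}; cost 1
[col 2] DFY: children DF:{A,G}, Y:{G} ∩→ {G}; cost 0
[col 2] JM: children J:{C}, M:{C} ∩→ {C}; cost 0
[col 2] JKM: children JM:{C}, K:{C} ∩→ {C}; cost 0
[col 2] DFJKMY: children DFY:{G}, JKM:{C} ∪→ {C,G}; cost 1
[col 2] DFJKMOY: children DFJKMY:{C,G}, O:{C} ∩→ {C}; cost 0
[col 3] DF: children D:{G}, F:{T} ∪→ {G,T}; cost 1
[col 3] DFY: children DF:{G,T}, Y:{G} ∩→ {G}; cost 0
[col 3] JM: children J:{A}, M:{G} ∪→ {A,G}; cost 1
[col 3] JKM: children JM:{A,G}, K:{G} ∩→ {G}; cost 0
[col 3] DFJKMY: children DFY:{G}, JKM:{G} ∩→ {G}; cost 0
[col 3] DFJKMOY: children DFJKMY:{G}, O:{C} ∪→ {C,G}; cost 1
per-site changes: [3, 4, 2, 3]; total = 12

12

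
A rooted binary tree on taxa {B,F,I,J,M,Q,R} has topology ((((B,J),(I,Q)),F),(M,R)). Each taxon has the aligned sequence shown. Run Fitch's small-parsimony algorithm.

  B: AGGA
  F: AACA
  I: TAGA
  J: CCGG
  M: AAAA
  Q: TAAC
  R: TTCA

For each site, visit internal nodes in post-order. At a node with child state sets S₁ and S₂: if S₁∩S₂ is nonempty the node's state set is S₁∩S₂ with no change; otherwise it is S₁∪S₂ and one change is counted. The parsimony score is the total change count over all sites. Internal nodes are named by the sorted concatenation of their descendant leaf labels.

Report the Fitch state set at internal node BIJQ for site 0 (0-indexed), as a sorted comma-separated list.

A,C,T

site 0, node BJ: B={A} ∪ J={C} → {A,C} (+1)
site 0, node IQ: I={T} ∩ Q={T} → {T} (+0)
site 0, node BIJQ: BJ={A,C} ∪ IQ={T} → {A,C,T} (+1)
site 0, node BFIJQ: BIJQ={A,C,T} ∩ F={A} → {A} (+0)
site 0, node MR: M={A} ∪ R={T} → {A,T} (+1)
site 0, node BFIJMQR: BFIJQ={A} ∩ MR={A,T} → {A} (+0)
site 1, node BJ: B={G} ∪ J={C} → {C,G} (+1)
site 1, node IQ: I={A} ∩ Q={A} → {A} (+0)
site 1, node BIJQ: BJ={C,G} ∪ IQ={A} → {A,C,G} (+1)
site 1, node BFIJQ: BIJQ={A,C,G} ∩ F={A} → {A} (+0)
site 1, node MR: M={A} ∪ R={T} → {A,T} (+1)
site 1, node BFIJMQR: BFIJQ={A} ∩ MR={A,T} → {A} (+0)
site 2, node BJ: B={G} ∩ J={G} → {G} (+0)
site 2, node IQ: I={G} ∪ Q={A} → {A,G} (+1)
site 2, node BIJQ: BJ={G} ∩ IQ={A,G} → {G} (+0)
site 2, node BFIJQ: BIJQ={G} ∪ F={C} → {C,G} (+1)
site 2, node MR: M={A} ∪ R={C} → {A,C} (+1)
site 2, node BFIJMQR: BFIJQ={C,G} ∩ MR={A,C} → {C} (+0)
site 3, node BJ: B={A} ∪ J={G} → {A,G} (+1)
site 3, node IQ: I={A} ∪ Q={C} → {A,C} (+1)
site 3, node BIJQ: BJ={A,G} ∩ IQ={A,C} → {A} (+0)
site 3, node BFIJQ: BIJQ={A} ∩ F={A} → {A} (+0)
site 3, node MR: M={A} ∩ R={A} → {A} (+0)
site 3, node BFIJMQR: BFIJQ={A} ∩ MR={A} → {A} (+0)
per-site changes: [3, 3, 3, 2]; total = 11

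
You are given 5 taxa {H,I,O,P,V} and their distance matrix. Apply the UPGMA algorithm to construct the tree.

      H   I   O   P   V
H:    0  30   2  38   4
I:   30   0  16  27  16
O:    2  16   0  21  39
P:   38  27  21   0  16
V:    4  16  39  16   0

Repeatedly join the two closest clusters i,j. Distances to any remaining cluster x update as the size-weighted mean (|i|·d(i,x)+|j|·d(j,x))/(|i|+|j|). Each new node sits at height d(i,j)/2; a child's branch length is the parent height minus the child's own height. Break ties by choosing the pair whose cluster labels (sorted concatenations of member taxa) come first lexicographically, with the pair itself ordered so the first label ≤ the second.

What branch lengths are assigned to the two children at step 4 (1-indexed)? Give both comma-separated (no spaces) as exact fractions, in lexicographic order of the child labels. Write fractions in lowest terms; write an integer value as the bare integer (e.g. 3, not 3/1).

1. join H+O (d=2) ⇒ HO; edges |H|=1, |O|=1
  updated: d(HO,I)=23, d(HO,P)=59/2, d(HO,V)=43/2
2. join I+V (d=16) ⇒ IV; edges |I|=8, |V|=8
  updated: d(HO,IV)=89/4, d(IV,P)=43/2
3. join IV+P (d=43/2) ⇒ IPV; edges |IV|=11/4, |P|=43/4
  updated: d(HO,IPV)=74/3
4. join HO+IPV (d=74/3) ⇒ HIOPV; edges |HO|=34/3, |IPV|=19/12
final tree: ((H:1,O:1):34/3,((I:8,V:8):11/4,P:43/4):19/12)
total length: 533/12

34/3,19/12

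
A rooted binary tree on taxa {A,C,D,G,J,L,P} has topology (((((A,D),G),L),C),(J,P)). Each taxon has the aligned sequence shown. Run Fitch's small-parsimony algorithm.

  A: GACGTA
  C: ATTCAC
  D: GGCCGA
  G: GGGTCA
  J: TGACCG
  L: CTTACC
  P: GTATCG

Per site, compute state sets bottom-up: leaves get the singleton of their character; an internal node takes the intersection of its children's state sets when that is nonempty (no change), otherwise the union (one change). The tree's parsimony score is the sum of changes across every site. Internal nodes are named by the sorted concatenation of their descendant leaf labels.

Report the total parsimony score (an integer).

site 0, node AD: A={G} ∩ D={G} → {G} (+0)
site 0, node ADG: AD={G} ∩ G={G} → {G} (+0)
site 0, node ADGL: ADG={G} ∪ L={C} → {C,G} (+1)
site 0, node ACDGL: ADGL={C,G} ∪ C={A} → {A,C,G} (+1)
site 0, node JP: J={T} ∪ P={G} → {G,T} (+1)
site 0, node ACDGJLP: ACDGL={A,C,G} ∩ JP={G,T} → {G} (+0)
site 1, node AD: A={A} ∪ D={G} → {A,G} (+1)
site 1, node ADG: AD={A,G} ∩ G={G} → {G} (+0)
site 1, node ADGL: ADG={G} ∪ L={T} → {G,T} (+1)
site 1, node ACDGL: ADGL={G,T} ∩ C={T} → {T} (+0)
site 1, node JP: J={G} ∪ P={T} → {G,T} (+1)
site 1, node ACDGJLP: ACDGL={T} ∩ JP={G,T} → {T} (+0)
site 2, node AD: A={C} ∩ D={C} → {C} (+0)
site 2, node ADG: AD={C} ∪ G={G} → {C,G} (+1)
site 2, node ADGL: ADG={C,G} ∪ L={T} → {C,G,T} (+1)
site 2, node ACDGL: ADGL={C,G,T} ∩ C={T} → {T} (+0)
site 2, node JP: J={A} ∩ P={A} → {A} (+0)
site 2, node ACDGJLP: ACDGL={T} ∪ JP={A} → {A,T} (+1)
site 3, node AD: A={G} ∪ D={C} → {C,G} (+1)
site 3, node ADG: AD={C,G} ∪ G={T} → {C,G,T} (+1)
site 3, node ADGL: ADG={C,G,T} ∪ L={A} → {A,C,G,T} (+1)
site 3, node ACDGL: ADGL={A,C,G,T} ∩ C={C} → {C} (+0)
site 3, node JP: J={C} ∪ P={T} → {C,T} (+1)
site 3, node ACDGJLP: ACDGL={C} ∩ JP={C,T} → {C} (+0)
site 4, node AD: A={T} ∪ D={G} → {G,T} (+1)
site 4, node ADG: AD={G,T} ∪ G={C} → {C,G,T} (+1)
site 4, node ADGL: ADG={C,G,T} ∩ L={C} → {C} (+0)
site 4, node ACDGL: ADGL={C} ∪ C={A} → {A,C} (+1)
site 4, node JP: J={C} ∩ P={C} → {C} (+0)
site 4, node ACDGJLP: ACDGL={A,C} ∩ JP={C} → {C} (+0)
site 5, node AD: A={A} ∩ D={A} → {A} (+0)
site 5, node ADG: AD={A} ∩ G={A} → {A} (+0)
site 5, node ADGL: ADG={A} ∪ L={C} → {A,C} (+1)
site 5, node ACDGL: ADGL={A,C} ∩ C={C} → {C} (+0)
site 5, node JP: J={G} ∩ P={G} → {G} (+0)
site 5, node ACDGJLP: ACDGL={C} ∪ JP={G} → {C,G} (+1)
per-site changes: [3, 3, 3, 4, 3, 2]; total = 18

18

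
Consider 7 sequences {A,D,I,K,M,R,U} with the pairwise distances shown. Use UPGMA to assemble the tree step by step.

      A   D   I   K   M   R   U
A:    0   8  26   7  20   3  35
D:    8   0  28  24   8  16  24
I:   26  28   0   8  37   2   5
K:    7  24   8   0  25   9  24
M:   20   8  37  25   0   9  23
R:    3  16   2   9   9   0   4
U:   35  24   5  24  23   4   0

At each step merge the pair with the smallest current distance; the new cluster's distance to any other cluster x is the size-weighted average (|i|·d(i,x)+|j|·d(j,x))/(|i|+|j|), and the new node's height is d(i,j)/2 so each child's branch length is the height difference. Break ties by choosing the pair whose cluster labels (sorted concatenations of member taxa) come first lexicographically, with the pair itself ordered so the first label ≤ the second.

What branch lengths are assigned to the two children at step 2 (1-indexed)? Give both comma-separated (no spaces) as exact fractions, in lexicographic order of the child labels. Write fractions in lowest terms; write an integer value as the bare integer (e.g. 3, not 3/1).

1. join I+R (d=2) ⇒ IR; edges |I|=1, |R|=1
  updated: d(A,IR)=29/2, d(D,IR)=22, d(IR,K)=17/2, d(IR,M)=23, d(IR,U)=9/2
2. join IR+U (d=9/2) ⇒ IRU; edges |IR|=5/4, |U|=9/4
  updated: d(A,IRU)=64/3, d(D,IRU)=68/3, d(IRU,K)=41/3, d(IRU,M)=23
3. join A+K (d=7) ⇒ AK; edges |A|=7/2, |K|=7/2
  updated: d(AK,D)=16, d(AK,IRU)=35/2, d(AK,M)=45/2
4. join D+M (d=8) ⇒ DM; edges |D|=4, |M|=4
  updated: d(AK,DM)=77/4, d(DM,IRU)=137/6
5. join AK+IRU (d=35/2) ⇒ AIKRU; edges |AK|=21/4, |IRU|=13/2
  updated: d(AIKRU,DM)=107/5
6. join AIKRU+DM (d=107/5) ⇒ ADIKMRU; edges |AIKRU|=39/20, |DM|=67/10
final tree: (((A:7/2,K:7/2):21/4,((I:1,R:1):5/4,U:9/4):13/2):39/20,(D:4,M:4):67/10)
total length: 409/10

5/4,9/4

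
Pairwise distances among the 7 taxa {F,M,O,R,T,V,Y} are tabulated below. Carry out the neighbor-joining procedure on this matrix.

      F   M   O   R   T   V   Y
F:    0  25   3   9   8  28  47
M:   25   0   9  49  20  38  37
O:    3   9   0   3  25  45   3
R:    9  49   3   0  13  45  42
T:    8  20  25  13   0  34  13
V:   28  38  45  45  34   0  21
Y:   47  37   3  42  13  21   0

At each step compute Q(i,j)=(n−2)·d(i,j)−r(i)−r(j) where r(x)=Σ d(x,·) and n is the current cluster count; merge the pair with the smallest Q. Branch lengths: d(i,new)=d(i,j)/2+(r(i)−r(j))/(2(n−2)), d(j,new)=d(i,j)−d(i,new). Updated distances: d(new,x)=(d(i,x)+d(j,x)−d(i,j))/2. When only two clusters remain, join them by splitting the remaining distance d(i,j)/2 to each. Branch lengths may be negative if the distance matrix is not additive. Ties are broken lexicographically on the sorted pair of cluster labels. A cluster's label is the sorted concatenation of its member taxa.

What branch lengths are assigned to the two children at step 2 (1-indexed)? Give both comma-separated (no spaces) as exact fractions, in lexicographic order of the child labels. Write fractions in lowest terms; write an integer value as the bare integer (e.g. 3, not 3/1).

step 1: merge (V,Y) at d=21, Q=-269; branch lengths V→153/10, Y→57/10; new cluster VY
  updated: d(F,VY)=27, d(M,VY)=27, d(O,VY)=27/2, d(R,VY)=33, d(T,VY)=13
step 2: merge (O,R) at d=3, Q=-297/2; branch lengths O→-83/16, R→131/16; new cluster OR
  updated: d(F,OR)=9/2, d(M,OR)=55/2, d(OR,T)=35/2, d(OR,VY)=87/4
step 3: merge (F,OR) at d=9/2, Q=-489/4; branch lengths F→9/8, OR→27/8; new cluster FOR
  updated: d(FOR,M)=24, d(FOR,T)=21/2, d(FOR,VY)=177/8
step 4: merge (FOR,M) at d=24, Q=-637/8; branch lengths FOR→269/32, M→499/32; new cluster FMOR
  updated: d(FMOR,T)=13/4, d(FMOR,VY)=201/16
step 5: merge (FMOR,T) at d=13/4, Q=-461/16; branch lengths FMOR→45/32, T→59/32; new cluster FMORT
  updated: d(FMORT,VY)=357/32
step 6: merge (FMORT,VY) at d=357/32; branch lengths FMORT→357/64, VY→357/64; new cluster FMORTVY
final tree: ((((F:9/8,(O:-83/16,R:131/16):27/8):269/32,M:499/32):45/32,T:59/32):357/64,(V:153/10,Y:57/10):357/64)
total length: 2141/32

-83/16,131/16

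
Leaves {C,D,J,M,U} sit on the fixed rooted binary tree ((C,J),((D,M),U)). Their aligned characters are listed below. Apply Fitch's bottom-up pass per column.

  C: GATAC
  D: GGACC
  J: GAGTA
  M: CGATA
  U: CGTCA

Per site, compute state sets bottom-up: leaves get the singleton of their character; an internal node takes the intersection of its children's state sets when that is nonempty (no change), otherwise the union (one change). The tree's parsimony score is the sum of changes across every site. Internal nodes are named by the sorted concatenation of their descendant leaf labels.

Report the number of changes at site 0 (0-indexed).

CJ@0: {G} ∩ {G} = {G} (intersection, +0)
DM@0: {G} ∪ {C} = {C,G} (union, +1)
DMU@0: {C,G} ∩ {C} = {C} (intersection, +0)
CDJMU@0: {G} ∪ {C} = {C,G} (union, +1)
CJ@1: {A} ∩ {A} = {A} (intersection, +0)
DM@1: {G} ∩ {G} = {G} (intersection, +0)
DMU@1: {G} ∩ {G} = {G} (intersection, +0)
CDJMU@1: {A} ∪ {G} = {A,G} (union, +1)
CJ@2: {T} ∪ {G} = {G,T} (union, +1)
DM@2: {A} ∩ {A} = {A} (intersection, +0)
DMU@2: {A} ∪ {T} = {A,T} (union, +1)
CDJMU@2: {G,T} ∩ {A,T} = {T} (intersection, +0)
CJ@3: {A} ∪ {T} = {A,T} (union, +1)
DM@3: {C} ∪ {T} = {C,T} (union, +1)
DMU@3: {C,T} ∩ {C} = {C} (intersection, +0)
CDJMU@3: {A,T} ∪ {C} = {A,C,T} (union, +1)
CJ@4: {C} ∪ {A} = {A,C} (union, +1)
DM@4: {C} ∪ {A} = {A,C} (union, +1)
DMU@4: {A,C} ∩ {A} = {A} (intersection, +0)
CDJMU@4: {A,C} ∩ {A} = {A} (intersection, +0)
per-site changes: [2, 1, 2, 3, 2]; total = 10

2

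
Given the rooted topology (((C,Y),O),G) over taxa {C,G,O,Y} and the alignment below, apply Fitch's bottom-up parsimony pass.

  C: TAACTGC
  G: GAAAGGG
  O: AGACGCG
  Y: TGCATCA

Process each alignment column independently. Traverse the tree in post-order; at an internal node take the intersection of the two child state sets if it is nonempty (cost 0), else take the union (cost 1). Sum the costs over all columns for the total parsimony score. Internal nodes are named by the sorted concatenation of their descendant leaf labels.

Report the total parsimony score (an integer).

site 0, node CY: C={T} ∩ Y={T} → {T} (+0)
site 0, node COY: CY={T} ∪ O={A} → {A,T} (+1)
site 0, node CGOY: COY={A,T} ∪ G={G} → {A,G,T} (+1)
site 1, node CY: C={A} ∪ Y={G} → {A,G} (+1)
site 1, node COY: CY={A,G} ∩ O={G} → {G} (+0)
site 1, node CGOY: COY={G} ∪ G={A} → {A,G} (+1)
site 2, node CY: C={A} ∪ Y={C} → {A,C} (+1)
site 2, node COY: CY={A,C} ∩ O={A} → {A} (+0)
site 2, node CGOY: COY={A} ∩ G={A} → {A} (+0)
site 3, node CY: C={C} ∪ Y={A} → {A,C} (+1)
site 3, node COY: CY={A,C} ∩ O={C} → {C} (+0)
site 3, node CGOY: COY={C} ∪ G={A} → {A,C} (+1)
site 4, node CY: C={T} ∩ Y={T} → {T} (+0)
site 4, node COY: CY={T} ∪ O={G} → {G,T} (+1)
site 4, node CGOY: COY={G,T} ∩ G={G} → {G} (+0)
site 5, node CY: C={G} ∪ Y={C} → {C,G} (+1)
site 5, node COY: CY={C,G} ∩ O={C} → {C} (+0)
site 5, node CGOY: COY={C} ∪ G={G} → {C,G} (+1)
site 6, node CY: C={C} ∪ Y={A} → {A,C} (+1)
site 6, node COY: CY={A,C} ∪ O={G} → {A,C,G} (+1)
site 6, node CGOY: COY={A,C,G} ∩ G={G} → {G} (+0)
per-site changes: [2, 2, 1, 2, 1, 2, 2]; total = 12

12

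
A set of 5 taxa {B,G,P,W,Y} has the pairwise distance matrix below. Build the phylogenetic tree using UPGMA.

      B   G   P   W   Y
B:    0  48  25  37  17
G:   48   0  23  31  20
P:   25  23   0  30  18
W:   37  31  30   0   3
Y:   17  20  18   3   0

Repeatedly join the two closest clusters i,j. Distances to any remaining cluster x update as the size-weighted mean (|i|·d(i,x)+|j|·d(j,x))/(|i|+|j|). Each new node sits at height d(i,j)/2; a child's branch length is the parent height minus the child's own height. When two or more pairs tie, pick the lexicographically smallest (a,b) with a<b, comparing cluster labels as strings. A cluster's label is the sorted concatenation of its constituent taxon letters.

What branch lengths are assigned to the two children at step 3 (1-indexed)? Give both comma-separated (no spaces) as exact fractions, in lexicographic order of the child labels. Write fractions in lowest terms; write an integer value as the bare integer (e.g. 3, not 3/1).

1. join W+Y (d=3) ⇒ WY; edges |W|=3/2, |Y|=3/2
  updated: d(B,WY)=27, d(G,WY)=51/2, d(P,WY)=24
2. join G+P (d=23) ⇒ GP; edges |G|=23/2, |P|=23/2
  updated: d(B,GP)=73/2, d(GP,WY)=99/4
3. join GP+WY (d=99/4) ⇒ GPWY; edges |GP|=7/8, |WY|=87/8
  updated: d(B,GPWY)=127/4
4. join B+GPWY (d=127/4) ⇒ BGPWY; edges |B|=127/8, |GPWY|=7/2
final tree: (B:127/8,((G:23/2,P:23/2):7/8,(W:3/2,Y:3/2):87/8):7/2)
total length: 457/8

7/8,87/8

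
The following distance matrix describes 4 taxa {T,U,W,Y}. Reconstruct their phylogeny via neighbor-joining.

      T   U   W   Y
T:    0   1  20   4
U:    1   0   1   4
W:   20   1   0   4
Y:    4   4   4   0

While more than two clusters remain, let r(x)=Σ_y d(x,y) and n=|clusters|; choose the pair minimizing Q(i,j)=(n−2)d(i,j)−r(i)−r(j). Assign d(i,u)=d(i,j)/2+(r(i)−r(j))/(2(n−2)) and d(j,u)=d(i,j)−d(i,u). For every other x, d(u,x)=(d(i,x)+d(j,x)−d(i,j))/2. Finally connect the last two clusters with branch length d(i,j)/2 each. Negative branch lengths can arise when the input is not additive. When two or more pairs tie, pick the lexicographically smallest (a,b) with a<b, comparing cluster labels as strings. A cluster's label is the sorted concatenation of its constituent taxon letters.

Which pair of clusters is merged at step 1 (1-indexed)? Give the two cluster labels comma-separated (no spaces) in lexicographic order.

T,U

step 1: merge (T,U) at d=1, Q=-29; branch lengths T→21/4, U→-17/4; new cluster TU
  updated: d(TU,W)=10, d(TU,Y)=7/2
step 2: merge (TU,W) at d=10, Q=-35/2; branch lengths TU→19/4, W→21/4; new cluster TUW
  updated: d(TUW,Y)=-5/4
step 3: merge (TUW,Y) at d=-5/4; branch lengths TUW→-5/8, Y→-5/8; new cluster TUWY
final tree: (((T:21/4,U:-17/4):19/4,W:21/4):-5/8,Y:-5/8)
total length: 39/4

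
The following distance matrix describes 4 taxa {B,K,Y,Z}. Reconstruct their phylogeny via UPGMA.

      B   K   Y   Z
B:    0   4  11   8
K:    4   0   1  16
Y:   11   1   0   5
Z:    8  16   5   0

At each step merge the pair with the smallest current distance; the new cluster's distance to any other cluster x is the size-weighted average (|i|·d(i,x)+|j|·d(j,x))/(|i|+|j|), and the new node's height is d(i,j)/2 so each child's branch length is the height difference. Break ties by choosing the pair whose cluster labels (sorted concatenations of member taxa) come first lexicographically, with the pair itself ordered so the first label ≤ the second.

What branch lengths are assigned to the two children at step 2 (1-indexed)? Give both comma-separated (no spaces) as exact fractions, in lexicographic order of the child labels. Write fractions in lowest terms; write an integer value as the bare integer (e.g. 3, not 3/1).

15/4,13/4

iteration 1: select K,Y (d=1); attach at lengths (1/2, 1/2); label the merged cluster KY
  updated: d(B,KY)=15/2, d(KY,Z)=21/2
iteration 2: select B,KY (d=15/2); attach at lengths (15/4, 13/4); label the merged cluster BKY
  updated: d(BKY,Z)=29/3
iteration 3: select BKY,Z (d=29/3); attach at lengths (13/12, 29/6); label the merged cluster BKYZ
final tree: ((B:15/4,(K:1/2,Y:1/2):13/4):13/12,Z:29/6)
total length: 167/12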